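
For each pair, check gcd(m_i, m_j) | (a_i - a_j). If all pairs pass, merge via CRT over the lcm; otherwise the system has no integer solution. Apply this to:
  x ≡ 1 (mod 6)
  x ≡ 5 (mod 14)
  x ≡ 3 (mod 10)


Moduli 6, 14, 10 are not pairwise coprime, so CRT works modulo lcm(m_i) when all pairwise compatibility conditions hold.
Pairwise compatibility: gcd(m_i, m_j) must divide a_i - a_j for every pair.
Merge one congruence at a time:
  Start: x ≡ 1 (mod 6).
  Combine with x ≡ 5 (mod 14): gcd(6, 14) = 2; 5 - 1 = 4, which IS divisible by 2, so compatible.
    Write x = 1 + 6·t and substitute into x ≡ 5 (mod 14): 6·t ≡ 5 − 1 = 4 (mod 14).
    Divide the congruence (and modulus) by g = 2: 3·t ≡ 2 (mod 7).
    The inverse of 3 mod 7 is 5 (since 3·5 = 15 = 2·7 + 1), so t ≡ 5·2 = 10 ≡ 3 (mod 7).
    Then x = 1 + 6·3 = 19, valid modulo lcm(6, 14) = 42: x ≡ 19 (mod 42).
  Combine with x ≡ 3 (mod 10): gcd(42, 10) = 2; 3 - 19 = -16, which IS divisible by 2, so compatible.
    Write x = 19 + 42·t and substitute into x ≡ 3 (mod 10): 42·t ≡ 3 − 19 = -16 (mod 10).
    Divide the congruence (and modulus) by g = 2: 21·t ≡ -8 (mod 5).
    Reduce coefficients mod 5: 1·t ≡ 2 (mod 5).
    So t ≡ 2 (mod 5).
    Then x = 19 + 42·2 = 103, valid modulo lcm(42, 10) = 210: x ≡ 103 (mod 210).
Verify: 103 mod 6 = 1, 103 mod 14 = 5, 103 mod 10 = 3.

x ≡ 103 (mod 210).


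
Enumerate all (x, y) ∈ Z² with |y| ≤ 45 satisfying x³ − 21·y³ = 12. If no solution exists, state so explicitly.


The equation is x³ - 21y³ = 12. For fixed y, x³ = 21·y³ + 12, so a solution requires the RHS to be a perfect cube.
Strategy: iterate y from -45 to 45, compute RHS = 21·y³ + 12, and check whether it is a (positive or negative) perfect cube.
Check small values of y:
  y = 0: RHS = 12 is not a perfect cube.
  y = 1: RHS = 33 is not a perfect cube.
  y = -1: RHS = -9 is not a perfect cube.
  y = 2: RHS = 180 is not a perfect cube.
  y = -2: RHS = -156 is not a perfect cube.
  y = 3: RHS = 579 is not a perfect cube.
  y = -3: RHS = -555 is not a perfect cube.
Continuing the search up to |y| = 45 finds no solutions either.
No (x, y) in the scanned range satisfies the equation.

No integer solutions with |y| ≤ 45.


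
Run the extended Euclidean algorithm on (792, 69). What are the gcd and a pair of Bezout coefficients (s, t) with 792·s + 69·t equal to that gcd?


Euclidean algorithm on (792, 69) — divide until remainder is 0:
  792 = 11 · 69 + 33
  69 = 2 · 33 + 3
  33 = 11 · 3 + 0
gcd(792, 69) = 3.
Track Bezout coefficients alongside the remainders: start with r₀ = 792 = a·1 + b·0 (s = 1, t = 0) and r₁ = 69 = a·0 + b·1 (s = 0, t = 1); each new remainder r_{k+1} = r_{k-1} − q_k·r_k inherits s_{k+1} = s_{k-1} − q_k·s_k, t_{k+1} = t_{k-1} − q_k·t_k, so r_k = a·s_k + b·t_k at every step:
  q = 11: r = 33, s = 1 − 11·0 = 1, t = 0 − 11·1 = -11  (check: 792·1 + 69·(-11) = 33)
  q = 2: r = 3, s = 0 − 2·1 = -2, t = 1 − 2·(-11) = 23  (check: 792·(-2) + 69·23 = 3)
The row with r = 3 (the gcd) gives the Bezout coefficients s = -2, t = 23.
Result: 792 · (-2) + 69 · (23) = 3.

gcd(792, 69) = 3; s = -2, t = 23 (check: 792·(-2) + 69·23 = 3).


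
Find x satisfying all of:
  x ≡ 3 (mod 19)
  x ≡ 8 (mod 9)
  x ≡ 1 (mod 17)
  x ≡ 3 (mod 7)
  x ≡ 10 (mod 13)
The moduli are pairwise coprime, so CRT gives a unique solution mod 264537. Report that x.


Product of moduli M = 19 · 9 · 17 · 7 · 13 = 264537.
Merge one congruence at a time:
  Start: x ≡ 3 (mod 19).
  Combine with x ≡ 8 (mod 9); new modulus lcm = 171.
    Write x = 3 + 19·t and substitute into x ≡ 8 (mod 9): 19·t ≡ 8 − 3 = 5 (mod 9).
    Reduce coefficients mod 9: 1·t ≡ 5 (mod 9).
    So t ≡ 5 (mod 9).
    Then x = 3 + 19·5 = 98, valid modulo lcm(19, 9) = 171: x ≡ 98 (mod 171).
  Combine with x ≡ 1 (mod 17); new modulus lcm = 2907.
    Write x = 98 + 171·t and substitute into x ≡ 1 (mod 17): 171·t ≡ 1 − 98 = -97 (mod 17).
    Reduce coefficients mod 17: 1·t ≡ 5 (mod 17).
    So t ≡ 5 (mod 17).
    Then x = 98 + 171·5 = 953, valid modulo lcm(171, 17) = 2907: x ≡ 953 (mod 2907).
  Combine with x ≡ 3 (mod 7); new modulus lcm = 20349.
    Write x = 953 + 2907·t and substitute into x ≡ 3 (mod 7): 2907·t ≡ 3 − 953 = -950 (mod 7).
    Reduce coefficients mod 7: 2·t ≡ 2 (mod 7).
    The inverse of 2 mod 7 is 4 (since 2·4 = 8 = 1·7 + 1), so t ≡ 4·2 = 8 ≡ 1 (mod 7).
    Then x = 953 + 2907·1 = 3860, valid modulo lcm(2907, 7) = 20349: x ≡ 3860 (mod 20349).
  Combine with x ≡ 10 (mod 13); new modulus lcm = 264537.
    Write x = 3860 + 20349·t and substitute into x ≡ 10 (mod 13): 20349·t ≡ 10 − 3860 = -3850 (mod 13).
    Reduce coefficients mod 13: 4·t ≡ 11 (mod 13).
    The inverse of 4 mod 13 is 10 (since 4·10 = 40 = 3·13 + 1), so t ≡ 10·11 = 110 ≡ 6 (mod 13).
    Then x = 3860 + 20349·6 = 125954, valid modulo lcm(20349, 13) = 264537: x ≡ 125954 (mod 264537).
Verify against each original: 125954 mod 19 = 3, 125954 mod 9 = 8, 125954 mod 17 = 1, 125954 mod 7 = 3, 125954 mod 13 = 10.

x ≡ 125954 (mod 264537).


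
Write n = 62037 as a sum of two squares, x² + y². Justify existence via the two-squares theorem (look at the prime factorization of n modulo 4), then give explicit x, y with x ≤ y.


Step 1: Factor n = 62037 = 3^2 · 61 · 113.
Step 2: Check the mod-4 condition on each prime factor: 3 ≡ 3 (mod 4), exponent 2 (must be even); 61 ≡ 1 (mod 4), exponent 1; 113 ≡ 1 (mod 4), exponent 1.
All primes ≡ 3 (mod 4) appear to even exponent (or don't appear), so by the two-squares theorem n IS expressible as a sum of two squares.
Step 3: Build a representation. Group n = k² · m with k = 3 and m = 61 · 113 = 6893 (a product of primes ≡ 1 (mod 4)); a representation of m scales to one of n via (k·x)² + (k·y)² = k²(x² + y²). Each prime p ≡ 1 (mod 4) is itself a sum of two squares; find a² by testing p − a² for a perfect square:
  61: 61 − 1² = 60, 61 − 2² = 57, 61 − 3² = 52, 61 − 4² = 45, 61 − 5² = 36 = 6² ⇒ 61 = 5² + 6².
  113: 113 − 1² = 112, 113 − 2² = 109, 113 − 3² = 104, 113 − 4² = 97, 113 − 5² = 88, 113 − 6² = 77, 113 − 7² = 64 = 8² ⇒ 113 = 7² + 8².
  Combine using the Brahmagupta–Fibonacci identity (a² + b²)(c² + d²) = (ac − bd)² + (ad + bc)² = (ac + bd)² + (ad − bc)²:
  61 · 113 = 6893: from (5² + 6²)(7² + 8²), take (5·7 − 6·8, 5·8 + 6·7) = (35 − 48, 40 + 42) = (-13, 82); dropping signs (only squares matter) gives (13, 82); check 13² + 82² = 169 + 6724 = 6893 ✓.
  Scale by k = 3: (3·13, 3·82) = (39, 246).
Step 4: Order so x ≤ y and verify: 39² + 246² = 1521 + 60516 = 62037 = n. ✓

n = 62037 = 39² + 246² (one valid representation with x ≤ y).


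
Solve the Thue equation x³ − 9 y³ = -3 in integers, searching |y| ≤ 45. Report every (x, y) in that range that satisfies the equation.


The equation is x³ - 9y³ = -3. For fixed y, x³ = 9·y³ − 3, so a solution requires the RHS to be a perfect cube.
Strategy: iterate y from -45 to 45, compute RHS = 9·y³ − 3, and check whether it is a (positive or negative) perfect cube.
Check small values of y:
  y = 0: RHS = -3 is not a perfect cube.
  y = 1: RHS = 6 is not a perfect cube.
  y = -1: RHS = -12 is not a perfect cube.
  y = 2: RHS = 69 is not a perfect cube.
  y = -2: RHS = -75 is not a perfect cube.
  y = 3: RHS = 240 is not a perfect cube.
  y = -3: RHS = -246 is not a perfect cube.
Continuing the search up to |y| = 45 finds no solutions either.
No (x, y) in the scanned range satisfies the equation.

No integer solutions with |y| ≤ 45.


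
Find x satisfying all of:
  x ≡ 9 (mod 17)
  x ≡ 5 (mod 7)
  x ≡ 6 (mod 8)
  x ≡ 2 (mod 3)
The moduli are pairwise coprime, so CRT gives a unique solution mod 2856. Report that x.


Product of moduli M = 17 · 7 · 8 · 3 = 2856.
Merge one congruence at a time:
  Start: x ≡ 9 (mod 17).
  Combine with x ≡ 5 (mod 7); new modulus lcm = 119.
    Write x = 9 + 17·t and substitute into x ≡ 5 (mod 7): 17·t ≡ 5 − 9 = -4 (mod 7).
    Reduce coefficients mod 7: 3·t ≡ 3 (mod 7).
    The inverse of 3 mod 7 is 5 (since 3·5 = 15 = 2·7 + 1), so t ≡ 5·3 = 15 ≡ 1 (mod 7).
    Then x = 9 + 17·1 = 26, valid modulo lcm(17, 7) = 119: x ≡ 26 (mod 119).
  Combine with x ≡ 6 (mod 8); new modulus lcm = 952.
    Write x = 26 + 119·t and substitute into x ≡ 6 (mod 8): 119·t ≡ 6 − 26 = -20 (mod 8).
    Reduce coefficients mod 8: 7·t ≡ 4 (mod 8).
    The inverse of 7 mod 8 is 7 (since 7·7 = 49 = 6·8 + 1), so t ≡ 7·4 = 28 ≡ 4 (mod 8).
    Then x = 26 + 119·4 = 502, valid modulo lcm(119, 8) = 952: x ≡ 502 (mod 952).
  Combine with x ≡ 2 (mod 3); new modulus lcm = 2856.
    Write x = 502 + 952·t and substitute into x ≡ 2 (mod 3): 952·t ≡ 2 − 502 = -500 (mod 3).
    Reduce coefficients mod 3: 1·t ≡ 1 (mod 3).
    So t ≡ 1 (mod 3).
    Then x = 502 + 952·1 = 1454, valid modulo lcm(952, 3) = 2856: x ≡ 1454 (mod 2856).
Verify against each original: 1454 mod 17 = 9, 1454 mod 7 = 5, 1454 mod 8 = 6, 1454 mod 3 = 2.

x ≡ 1454 (mod 2856).


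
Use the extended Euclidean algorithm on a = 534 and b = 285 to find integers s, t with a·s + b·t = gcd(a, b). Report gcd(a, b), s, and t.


Euclidean algorithm on (534, 285) — divide until remainder is 0:
  534 = 1 · 285 + 249
  285 = 1 · 249 + 36
  249 = 6 · 36 + 33
  36 = 1 · 33 + 3
  33 = 11 · 3 + 0
gcd(534, 285) = 3.
Track Bezout coefficients alongside the remainders: start with r₀ = 534 = a·1 + b·0 (s = 1, t = 0) and r₁ = 285 = a·0 + b·1 (s = 0, t = 1); each new remainder r_{k+1} = r_{k-1} − q_k·r_k inherits s_{k+1} = s_{k-1} − q_k·s_k, t_{k+1} = t_{k-1} − q_k·t_k, so r_k = a·s_k + b·t_k at every step:
  q = 1: r = 249, s = 1 − 1·0 = 1, t = 0 − 1·1 = -1  (check: 534·1 + 285·(-1) = 249)
  q = 1: r = 36, s = 0 − 1·1 = -1, t = 1 − 1·(-1) = 2  (check: 534·(-1) + 285·2 = 36)
  q = 6: r = 33, s = 1 − 6·(-1) = 7, t = -1 − 6·2 = -13  (check: 534·7 + 285·(-13) = 33)
  q = 1: r = 3, s = -1 − 1·7 = -8, t = 2 − 1·(-13) = 15  (check: 534·(-8) + 285·15 = 3)
The row with r = 3 (the gcd) gives the Bezout coefficients s = -8, t = 15.
Result: 534 · (-8) + 285 · (15) = 3.

gcd(534, 285) = 3; s = -8, t = 15 (check: 534·(-8) + 285·15 = 3).


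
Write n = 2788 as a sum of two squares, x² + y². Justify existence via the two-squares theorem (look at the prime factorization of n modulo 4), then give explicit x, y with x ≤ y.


Step 1: Factor n = 2788 = 2^2 · 17 · 41.
Step 2: Check the mod-4 condition on each prime factor: 2 = 2 (special); 17 ≡ 1 (mod 4), exponent 1; 41 ≡ 1 (mod 4), exponent 1.
All primes ≡ 3 (mod 4) appear to even exponent (or don't appear), so by the two-squares theorem n IS expressible as a sum of two squares.
Step 3: Build a representation. Group n = k² · m with k = 2 and m = 17 · 41 = 697 (a product of primes ≡ 1 (mod 4)); a representation of m scales to one of n via (k·x)² + (k·y)² = k²(x² + y²). Each prime p ≡ 1 (mod 4) is itself a sum of two squares; find a² by testing p − a² for a perfect square:
  17: 17 − 1² = 16 = 4² ⇒ 17 = 1² + 4².
  41: 41 − 1² = 40, 41 − 2² = 37, 41 − 3² = 32, 41 − 4² = 25 = 5² ⇒ 41 = 4² + 5².
  Combine using the Brahmagupta–Fibonacci identity (a² + b²)(c² + d²) = (ac − bd)² + (ad + bc)² = (ac + bd)² + (ad − bc)²:
  17 · 41 = 697: from (1² + 4²)(4² + 5²), take (1·4 − 4·5, 1·5 + 4·4) = (4 − 20, 5 + 16) = (-16, 21); dropping signs (only squares matter) gives (16, 21); check 16² + 21² = 256 + 441 = 697 ✓.
  Scale by k = 2: (2·16, 2·21) = (32, 42).
Step 4: Order so x ≤ y and verify: 32² + 42² = 1024 + 1764 = 2788 = n. ✓

n = 2788 = 32² + 42² (one valid representation with x ≤ y).


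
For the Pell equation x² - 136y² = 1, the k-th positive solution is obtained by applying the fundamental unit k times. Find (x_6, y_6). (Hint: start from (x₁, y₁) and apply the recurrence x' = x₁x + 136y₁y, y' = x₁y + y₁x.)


Step 1: Find the fundamental solution (x₁, y₁) of x² - 136y² = 1.
  Expand √136 as a continued fraction. a₀ = ⌊√136⌋ = 11; iterate m_{k+1} = d_k·a_k − m_k, d_{k+1} = (136 − m_{k+1}²)/d_k, a_{k+1} = ⌊(a₀ + m_{k+1})/d_{k+1}⌋ (starting m₀ = 0, d₀ = 1), with convergents p_k = a_k·p_{k-1} + p_{k-2}, q_k = a_k·q_{k-1} + q_{k-2} (p₋₁ = 1, q₋₁ = 0):
  k = 0: a₀ = 11; p₀/q₀ = 11/1; p₀² − 136·q₀² = 121 − 136 = -15.
  k = 1: m = 11, d = 15, a = ⌊(11 + 11)/15⌋ = 1; p/q = (1·11 + 1)/(1·1 + 0) = 12/1; p² − 136·q² = 144 − 136 = 8.
  k = 2: m = 4, d = 8, a = ⌊(11 + 4)/8⌋ = 1; p/q = (1·12 + 11)/(1·1 + 1) = 23/2; p² − 136·q² = 529 − 544 = -15.
  k = 3: m = 4, d = 15, a = ⌊(11 + 4)/15⌋ = 1; p/q = (1·23 + 12)/(1·2 + 1) = 35/3; p² − 136·q² = 1225 − 1224 = 1.
  The first convergent with p² − 136·q² = 1 gives the fundamental solution (x₁, y₁) = (35, 3).
Step 2: Apply the recurrence (x_{n+1}, y_{n+1}) = (x₁x_n + 136y₁y_n, x₁y_n + y₁x_n) repeatedly.
  From (x_1, y_1) = (35, 3): x_2 = 35·35 + 136·3·3 = 2449; y_2 = 35·3 + 3·35 = 210.
  From (x_2, y_2) = (2449, 210): x_3 = 35·2449 + 136·3·210 = 171395; y_3 = 35·210 + 3·2449 = 14697.
  From (x_3, y_3) = (171395, 14697): x_4 = 35·171395 + 136·3·14697 = 11995201; y_4 = 35·14697 + 3·171395 = 1028580.
  From (x_4, y_4) = (11995201, 1028580): x_5 = 35·11995201 + 136·3·1028580 = 839492675; y_5 = 35·1028580 + 3·11995201 = 71985903.
  From (x_5, y_5) = (839492675, 71985903): x_6 = 35·839492675 + 136·3·71985903 = 58752492049; y_6 = 35·71985903 + 3·839492675 = 5037984630.
Step 3: Verify x_6² - 136·y_6² = 3451855321967808218401 - 3451855321967808218400 = 1 (should be 1). ✓

(x_1, y_1) = (35, 3); (x_6, y_6) = (58752492049, 5037984630).


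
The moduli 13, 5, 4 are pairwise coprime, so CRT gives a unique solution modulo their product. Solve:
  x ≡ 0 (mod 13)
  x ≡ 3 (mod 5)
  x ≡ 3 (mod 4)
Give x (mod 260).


Moduli 13, 5, 4 are pairwise coprime; by CRT there is a unique solution modulo M = 13 · 5 · 4 = 260.
Solve pairwise, accumulating the modulus:
  Start with x ≡ 0 (mod 13).
  Combine with x ≡ 3 (mod 5): since gcd(13, 5) = 1, we get a unique residue mod 65.
    Write x = 0 + 13·t and substitute into x ≡ 3 (mod 5): 13·t ≡ 3 − 0 = 3 (mod 5).
    Reduce coefficients mod 5: 3·t ≡ 3 (mod 5).
    The inverse of 3 mod 5 is 2 (since 3·2 = 6 = 1·5 + 1), so t ≡ 2·3 = 6 ≡ 1 (mod 5).
    Then x = 0 + 13·1 = 13, valid modulo lcm(13, 5) = 65: x ≡ 13 (mod 65).
  Combine with x ≡ 3 (mod 4): since gcd(65, 4) = 1, we get a unique residue mod 260.
    Write x = 13 + 65·t and substitute into x ≡ 3 (mod 4): 65·t ≡ 3 − 13 = -10 (mod 4).
    Reduce coefficients mod 4: 1·t ≡ 2 (mod 4).
    So t ≡ 2 (mod 4).
    Then x = 13 + 65·2 = 143, valid modulo lcm(65, 4) = 260: x ≡ 143 (mod 260).
Verify: 143 mod 13 = 0 ✓, 143 mod 5 = 3 ✓, 143 mod 4 = 3 ✓.

x ≡ 143 (mod 260).


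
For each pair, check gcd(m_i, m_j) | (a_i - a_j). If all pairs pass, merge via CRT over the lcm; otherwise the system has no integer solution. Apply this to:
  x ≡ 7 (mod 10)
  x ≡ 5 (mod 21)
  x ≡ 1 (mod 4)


Moduli 10, 21, 4 are not pairwise coprime, so CRT works modulo lcm(m_i) when all pairwise compatibility conditions hold.
Pairwise compatibility: gcd(m_i, m_j) must divide a_i - a_j for every pair.
Merge one congruence at a time:
  Start: x ≡ 7 (mod 10).
  Combine with x ≡ 5 (mod 21): gcd(10, 21) = 1; 5 - 7 = -2, which IS divisible by 1, so compatible.
    Write x = 7 + 10·t and substitute into x ≡ 5 (mod 21): 10·t ≡ 5 − 7 = -2 (mod 21).
    Reduce coefficients mod 21: 10·t ≡ 19 (mod 21).
    The inverse of 10 mod 21 is 19 (since 10·19 = 190 = 9·21 + 1), so t ≡ 19·19 = 361 ≡ 4 (mod 21).
    Then x = 7 + 10·4 = 47, valid modulo lcm(10, 21) = 210: x ≡ 47 (mod 210).
  Combine with x ≡ 1 (mod 4): gcd(210, 4) = 2; 1 - 47 = -46, which IS divisible by 2, so compatible.
    Write x = 47 + 210·t and substitute into x ≡ 1 (mod 4): 210·t ≡ 1 − 47 = -46 (mod 4).
    Divide the congruence (and modulus) by g = 2: 105·t ≡ -23 (mod 2).
    Reduce coefficients mod 2: 1·t ≡ 1 (mod 2).
    So t ≡ 1 (mod 2).
    Then x = 47 + 210·1 = 257, valid modulo lcm(210, 4) = 420: x ≡ 257 (mod 420).
Verify: 257 mod 10 = 7, 257 mod 21 = 5, 257 mod 4 = 1.

x ≡ 257 (mod 420).


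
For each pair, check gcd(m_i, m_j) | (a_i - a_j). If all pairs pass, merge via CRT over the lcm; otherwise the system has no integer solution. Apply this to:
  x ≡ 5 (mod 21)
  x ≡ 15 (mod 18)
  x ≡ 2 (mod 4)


Moduli 21, 18, 4 are not pairwise coprime, so CRT works modulo lcm(m_i) when all pairwise compatibility conditions hold.
Pairwise compatibility: gcd(m_i, m_j) must divide a_i - a_j for every pair.
Merge one congruence at a time:
  Start: x ≡ 5 (mod 21).
  Combine with x ≡ 15 (mod 18): gcd(21, 18) = 3, and 15 - 5 = 10 is NOT divisible by 3.
    ⇒ system is inconsistent (no integer solution).

No solution (the system is inconsistent).


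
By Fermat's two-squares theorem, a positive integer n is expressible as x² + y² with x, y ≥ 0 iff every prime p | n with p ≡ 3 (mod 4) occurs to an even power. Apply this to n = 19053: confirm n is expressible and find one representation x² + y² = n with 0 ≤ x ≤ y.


Step 1: Factor n = 19053 = 3^2 · 29 · 73.
Step 2: Check the mod-4 condition on each prime factor: 3 ≡ 3 (mod 4), exponent 2 (must be even); 29 ≡ 1 (mod 4), exponent 1; 73 ≡ 1 (mod 4), exponent 1.
All primes ≡ 3 (mod 4) appear to even exponent (or don't appear), so by the two-squares theorem n IS expressible as a sum of two squares.
Step 3: Build a representation. Group n = k² · m with k = 3 and m = 29 · 73 = 2117 (a product of primes ≡ 1 (mod 4)); a representation of m scales to one of n via (k·x)² + (k·y)² = k²(x² + y²). Each prime p ≡ 1 (mod 4) is itself a sum of two squares; find a² by testing p − a² for a perfect square:
  29: 29 − 1² = 28, 29 − 2² = 25 = 5² ⇒ 29 = 2² + 5².
  73: 73 − 1² = 72, 73 − 2² = 69, 73 − 3² = 64 = 8² ⇒ 73 = 3² + 8².
  Combine using the Brahmagupta–Fibonacci identity (a² + b²)(c² + d²) = (ac − bd)² + (ad + bc)² = (ac + bd)² + (ad − bc)²:
  29 · 73 = 2117: from (2² + 5²)(3² + 8²), take (2·3 − 5·8, 2·8 + 5·3) = (6 − 40, 16 + 15) = (-34, 31); dropping signs (only squares matter) gives (34, 31); check 34² + 31² = 1156 + 961 = 2117 ✓.
  Scale by k = 3: (3·34, 3·31) = (102, 93).
Step 4: Order so x ≤ y and verify: 93² + 102² = 8649 + 10404 = 19053 = n. ✓

n = 19053 = 93² + 102² (one valid representation with x ≤ y).


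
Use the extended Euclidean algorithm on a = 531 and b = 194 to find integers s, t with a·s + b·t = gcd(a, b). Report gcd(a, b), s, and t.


Euclidean algorithm on (531, 194) — divide until remainder is 0:
  531 = 2 · 194 + 143
  194 = 1 · 143 + 51
  143 = 2 · 51 + 41
  51 = 1 · 41 + 10
  41 = 4 · 10 + 1
  10 = 10 · 1 + 0
gcd(531, 194) = 1.
Track Bezout coefficients alongside the remainders: start with r₀ = 531 = a·1 + b·0 (s = 1, t = 0) and r₁ = 194 = a·0 + b·1 (s = 0, t = 1); each new remainder r_{k+1} = r_{k-1} − q_k·r_k inherits s_{k+1} = s_{k-1} − q_k·s_k, t_{k+1} = t_{k-1} − q_k·t_k, so r_k = a·s_k + b·t_k at every step:
  q = 2: r = 143, s = 1 − 2·0 = 1, t = 0 − 2·1 = -2  (check: 531·1 + 194·(-2) = 143)
  q = 1: r = 51, s = 0 − 1·1 = -1, t = 1 − 1·(-2) = 3  (check: 531·(-1) + 194·3 = 51)
  q = 2: r = 41, s = 1 − 2·(-1) = 3, t = -2 − 2·3 = -8  (check: 531·3 + 194·(-8) = 41)
  q = 1: r = 10, s = -1 − 1·3 = -4, t = 3 − 1·(-8) = 11  (check: 531·(-4) + 194·11 = 10)
  q = 4: r = 1, s = 3 − 4·(-4) = 19, t = -8 − 4·11 = -52  (check: 531·19 + 194·(-52) = 1)
The row with r = 1 (the gcd) gives the Bezout coefficients s = 19, t = -52.
Result: 531 · (19) + 194 · (-52) = 1.

gcd(531, 194) = 1; s = 19, t = -52 (check: 531·19 + 194·(-52) = 1).


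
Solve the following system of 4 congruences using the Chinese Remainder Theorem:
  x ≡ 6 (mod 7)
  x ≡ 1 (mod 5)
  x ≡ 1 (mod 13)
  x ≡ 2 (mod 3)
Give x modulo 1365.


Product of moduli M = 7 · 5 · 13 · 3 = 1365.
Merge one congruence at a time:
  Start: x ≡ 6 (mod 7).
  Combine with x ≡ 1 (mod 5); new modulus lcm = 35.
    Write x = 6 + 7·t and substitute into x ≡ 1 (mod 5): 7·t ≡ 1 − 6 = -5 (mod 5).
    Reduce coefficients mod 5: 2·t ≡ 0 (mod 5).
    The inverse of 2 mod 5 is 3 (since 2·3 = 6 = 1·5 + 1), so t ≡ 3·0 = 0 ≡ 0 (mod 5).
    Then x = 6 + 7·0 = 6, valid modulo lcm(7, 5) = 35: x ≡ 6 (mod 35).
  Combine with x ≡ 1 (mod 13); new modulus lcm = 455.
    Write x = 6 + 35·t and substitute into x ≡ 1 (mod 13): 35·t ≡ 1 − 6 = -5 (mod 13).
    Reduce coefficients mod 13: 9·t ≡ 8 (mod 13).
    The inverse of 9 mod 13 is 3 (since 9·3 = 27 = 2·13 + 1), so t ≡ 3·8 = 24 ≡ 11 (mod 13).
    Then x = 6 + 35·11 = 391, valid modulo lcm(35, 13) = 455: x ≡ 391 (mod 455).
  Combine with x ≡ 2 (mod 3); new modulus lcm = 1365.
    Write x = 391 + 455·t and substitute into x ≡ 2 (mod 3): 455·t ≡ 2 − 391 = -389 (mod 3).
    Reduce coefficients mod 3: 2·t ≡ 1 (mod 3).
    The inverse of 2 mod 3 is 2 (since 2·2 = 4 = 1·3 + 1), so t ≡ 2·1 = 2 ≡ 2 (mod 3).
    Then x = 391 + 455·2 = 1301, valid modulo lcm(455, 3) = 1365: x ≡ 1301 (mod 1365).
Verify against each original: 1301 mod 7 = 6, 1301 mod 5 = 1, 1301 mod 13 = 1, 1301 mod 3 = 2.

x ≡ 1301 (mod 1365).


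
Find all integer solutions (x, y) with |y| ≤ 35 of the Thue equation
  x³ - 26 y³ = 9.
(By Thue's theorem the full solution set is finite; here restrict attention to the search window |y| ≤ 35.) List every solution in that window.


The equation is x³ - 26y³ = 9. For fixed y, x³ = 26·y³ + 9, so a solution requires the RHS to be a perfect cube.
Strategy: iterate y from -35 to 35, compute RHS = 26·y³ + 9, and check whether it is a (positive or negative) perfect cube.
Check small values of y:
  y = 0: RHS = 9 is not a perfect cube.
  y = 1: RHS = 35 is not a perfect cube.
  y = -1: RHS = -17 is not a perfect cube.
  y = 2: RHS = 217 is not a perfect cube.
  y = -2: RHS = -199 is not a perfect cube.
  y = 3: RHS = 711 is not a perfect cube.
  y = -3: RHS = -693 is not a perfect cube.
Continuing the search up to |y| = 35 finds no solutions either.
No (x, y) in the scanned range satisfies the equation.

No integer solutions with |y| ≤ 35.


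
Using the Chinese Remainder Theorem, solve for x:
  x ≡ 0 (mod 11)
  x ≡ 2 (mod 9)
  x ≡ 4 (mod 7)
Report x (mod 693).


Moduli 11, 9, 7 are pairwise coprime; by CRT there is a unique solution modulo M = 11 · 9 · 7 = 693.
Solve pairwise, accumulating the modulus:
  Start with x ≡ 0 (mod 11).
  Combine with x ≡ 2 (mod 9): since gcd(11, 9) = 1, we get a unique residue mod 99.
    Write x = 0 + 11·t and substitute into x ≡ 2 (mod 9): 11·t ≡ 2 − 0 = 2 (mod 9).
    Reduce coefficients mod 9: 2·t ≡ 2 (mod 9).
    The inverse of 2 mod 9 is 5 (since 2·5 = 10 = 1·9 + 1), so t ≡ 5·2 = 10 ≡ 1 (mod 9).
    Then x = 0 + 11·1 = 11, valid modulo lcm(11, 9) = 99: x ≡ 11 (mod 99).
  Combine with x ≡ 4 (mod 7): since gcd(99, 7) = 1, we get a unique residue mod 693.
    Write x = 11 + 99·t and substitute into x ≡ 4 (mod 7): 99·t ≡ 4 − 11 = -7 (mod 7).
    Reduce coefficients mod 7: 1·t ≡ 0 (mod 7).
    So t ≡ 0 (mod 7).
    Then x = 11 + 99·0 = 11, valid modulo lcm(99, 7) = 693: x ≡ 11 (mod 693).
Verify: 11 mod 11 = 0 ✓, 11 mod 9 = 2 ✓, 11 mod 7 = 4 ✓.

x ≡ 11 (mod 693).


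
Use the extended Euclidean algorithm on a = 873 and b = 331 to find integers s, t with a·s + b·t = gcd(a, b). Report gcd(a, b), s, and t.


Euclidean algorithm on (873, 331) — divide until remainder is 0:
  873 = 2 · 331 + 211
  331 = 1 · 211 + 120
  211 = 1 · 120 + 91
  120 = 1 · 91 + 29
  91 = 3 · 29 + 4
  29 = 7 · 4 + 1
  4 = 4 · 1 + 0
gcd(873, 331) = 1.
Track Bezout coefficients alongside the remainders: start with r₀ = 873 = a·1 + b·0 (s = 1, t = 0) and r₁ = 331 = a·0 + b·1 (s = 0, t = 1); each new remainder r_{k+1} = r_{k-1} − q_k·r_k inherits s_{k+1} = s_{k-1} − q_k·s_k, t_{k+1} = t_{k-1} − q_k·t_k, so r_k = a·s_k + b·t_k at every step:
  q = 2: r = 211, s = 1 − 2·0 = 1, t = 0 − 2·1 = -2  (check: 873·1 + 331·(-2) = 211)
  q = 1: r = 120, s = 0 − 1·1 = -1, t = 1 − 1·(-2) = 3  (check: 873·(-1) + 331·3 = 120)
  q = 1: r = 91, s = 1 − 1·(-1) = 2, t = -2 − 1·3 = -5  (check: 873·2 + 331·(-5) = 91)
  q = 1: r = 29, s = -1 − 1·2 = -3, t = 3 − 1·(-5) = 8  (check: 873·(-3) + 331·8 = 29)
  q = 3: r = 4, s = 2 − 3·(-3) = 11, t = -5 − 3·8 = -29  (check: 873·11 + 331·(-29) = 4)
  q = 7: r = 1, s = -3 − 7·11 = -80, t = 8 − 7·(-29) = 211  (check: 873·(-80) + 331·211 = 1)
The row with r = 1 (the gcd) gives the Bezout coefficients s = -80, t = 211.
Result: 873 · (-80) + 331 · (211) = 1.

gcd(873, 331) = 1; s = -80, t = 211 (check: 873·(-80) + 331·211 = 1).


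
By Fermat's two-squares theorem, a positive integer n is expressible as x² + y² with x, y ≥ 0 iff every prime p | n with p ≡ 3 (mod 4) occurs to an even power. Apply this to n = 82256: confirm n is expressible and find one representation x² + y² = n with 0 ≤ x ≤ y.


Step 1: Factor n = 82256 = 2^4 · 53 · 97.
Step 2: Check the mod-4 condition on each prime factor: 2 = 2 (special); 53 ≡ 1 (mod 4), exponent 1; 97 ≡ 1 (mod 4), exponent 1.
All primes ≡ 3 (mod 4) appear to even exponent (or don't appear), so by the two-squares theorem n IS expressible as a sum of two squares.
Step 3: Build a representation. Group n = k² · m with k = 4 and m = 53 · 97 = 5141 (a product of primes ≡ 1 (mod 4)); a representation of m scales to one of n via (k·x)² + (k·y)² = k²(x² + y²). Each prime p ≡ 1 (mod 4) is itself a sum of two squares; find a² by testing p − a² for a perfect square:
  53: 53 − 1² = 52, 53 − 2² = 49 = 7² ⇒ 53 = 2² + 7².
  97: 97 − 1² = 96, 97 − 2² = 93, 97 − 3² = 88, 97 − 4² = 81 = 9² ⇒ 97 = 4² + 9².
  Combine using the Brahmagupta–Fibonacci identity (a² + b²)(c² + d²) = (ac − bd)² + (ad + bc)² = (ac + bd)² + (ad − bc)²:
  53 · 97 = 5141: from (2² + 7²)(4² + 9²), take (2·4 − 7·9, 2·9 + 7·4) = (8 − 63, 18 + 28) = (-55, 46); dropping signs (only squares matter) gives (55, 46); check 55² + 46² = 3025 + 2116 = 5141 ✓.
  Scale by k = 4: (4·55, 4·46) = (220, 184).
Step 4: Order so x ≤ y and verify: 184² + 220² = 33856 + 48400 = 82256 = n. ✓

n = 82256 = 184² + 220² (one valid representation with x ≤ y).


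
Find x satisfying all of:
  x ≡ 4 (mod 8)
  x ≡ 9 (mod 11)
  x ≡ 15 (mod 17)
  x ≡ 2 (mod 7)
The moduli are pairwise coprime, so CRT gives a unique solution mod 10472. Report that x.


Product of moduli M = 8 · 11 · 17 · 7 = 10472.
Merge one congruence at a time:
  Start: x ≡ 4 (mod 8).
  Combine with x ≡ 9 (mod 11); new modulus lcm = 88.
    Write x = 4 + 8·t and substitute into x ≡ 9 (mod 11): 8·t ≡ 9 − 4 = 5 (mod 11).
    The inverse of 8 mod 11 is 7 (since 8·7 = 56 = 5·11 + 1), so t ≡ 7·5 = 35 ≡ 2 (mod 11).
    Then x = 4 + 8·2 = 20, valid modulo lcm(8, 11) = 88: x ≡ 20 (mod 88).
  Combine with x ≡ 15 (mod 17); new modulus lcm = 1496.
    Write x = 20 + 88·t and substitute into x ≡ 15 (mod 17): 88·t ≡ 15 − 20 = -5 (mod 17).
    Reduce coefficients mod 17: 3·t ≡ 12 (mod 17).
    The inverse of 3 mod 17 is 6 (since 3·6 = 18 = 1·17 + 1), so t ≡ 6·12 = 72 ≡ 4 (mod 17).
    Then x = 20 + 88·4 = 372, valid modulo lcm(88, 17) = 1496: x ≡ 372 (mod 1496).
  Combine with x ≡ 2 (mod 7); new modulus lcm = 10472.
    Write x = 372 + 1496·t and substitute into x ≡ 2 (mod 7): 1496·t ≡ 2 − 372 = -370 (mod 7).
    Reduce coefficients mod 7: 5·t ≡ 1 (mod 7).
    The inverse of 5 mod 7 is 3 (since 5·3 = 15 = 2·7 + 1), so t ≡ 3·1 = 3 ≡ 3 (mod 7).
    Then x = 372 + 1496·3 = 4860, valid modulo lcm(1496, 7) = 10472: x ≡ 4860 (mod 10472).
Verify against each original: 4860 mod 8 = 4, 4860 mod 11 = 9, 4860 mod 17 = 15, 4860 mod 7 = 2.

x ≡ 4860 (mod 10472).


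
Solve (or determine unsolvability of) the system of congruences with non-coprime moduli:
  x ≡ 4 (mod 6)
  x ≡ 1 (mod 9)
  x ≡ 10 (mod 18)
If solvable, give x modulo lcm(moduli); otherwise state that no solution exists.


Moduli 6, 9, 18 are not pairwise coprime, so CRT works modulo lcm(m_i) when all pairwise compatibility conditions hold.
Pairwise compatibility: gcd(m_i, m_j) must divide a_i - a_j for every pair.
Merge one congruence at a time:
  Start: x ≡ 4 (mod 6).
  Combine with x ≡ 1 (mod 9): gcd(6, 9) = 3; 1 - 4 = -3, which IS divisible by 3, so compatible.
    Write x = 4 + 6·t and substitute into x ≡ 1 (mod 9): 6·t ≡ 1 − 4 = -3 (mod 9).
    Divide the congruence (and modulus) by g = 3: 2·t ≡ -1 (mod 3).
    Reduce coefficients mod 3: 2·t ≡ 2 (mod 3).
    The inverse of 2 mod 3 is 2 (since 2·2 = 4 = 1·3 + 1), so t ≡ 2·2 = 4 ≡ 1 (mod 3).
    Then x = 4 + 6·1 = 10, valid modulo lcm(6, 9) = 18: x ≡ 10 (mod 18).
  Combine with x ≡ 10 (mod 18): gcd(18, 18) = 18; 10 - 10 = 0, which IS divisible by 18, so compatible.
    Write x = 10 + 18·t and substitute into x ≡ 10 (mod 18): 18·t ≡ 10 − 10 = 0 (mod 18).
    Divide the congruence (and modulus) by g = 18: 1·t ≡ 0 (mod 1).
    Modulo 1 every t works; take t = 0.
    Then x = 10 + 18·0 = 10, valid modulo lcm(18, 18) = 18: x ≡ 10 (mod 18).
Verify: 10 mod 6 = 4, 10 mod 9 = 1, 10 mod 18 = 10.

x ≡ 10 (mod 18).


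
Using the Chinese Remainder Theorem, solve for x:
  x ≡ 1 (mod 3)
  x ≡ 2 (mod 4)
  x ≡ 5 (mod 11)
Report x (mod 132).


Moduli 3, 4, 11 are pairwise coprime; by CRT there is a unique solution modulo M = 3 · 4 · 11 = 132.
Solve pairwise, accumulating the modulus:
  Start with x ≡ 1 (mod 3).
  Combine with x ≡ 2 (mod 4): since gcd(3, 4) = 1, we get a unique residue mod 12.
    Write x = 1 + 3·t and substitute into x ≡ 2 (mod 4): 3·t ≡ 2 − 1 = 1 (mod 4).
    The inverse of 3 mod 4 is 3 (since 3·3 = 9 = 2·4 + 1), so t ≡ 3·1 = 3 ≡ 3 (mod 4).
    Then x = 1 + 3·3 = 10, valid modulo lcm(3, 4) = 12: x ≡ 10 (mod 12).
  Combine with x ≡ 5 (mod 11): since gcd(12, 11) = 1, we get a unique residue mod 132.
    Write x = 10 + 12·t and substitute into x ≡ 5 (mod 11): 12·t ≡ 5 − 10 = -5 (mod 11).
    Reduce coefficients mod 11: 1·t ≡ 6 (mod 11).
    So t ≡ 6 (mod 11).
    Then x = 10 + 12·6 = 82, valid modulo lcm(12, 11) = 132: x ≡ 82 (mod 132).
Verify: 82 mod 3 = 1 ✓, 82 mod 4 = 2 ✓, 82 mod 11 = 5 ✓.

x ≡ 82 (mod 132).


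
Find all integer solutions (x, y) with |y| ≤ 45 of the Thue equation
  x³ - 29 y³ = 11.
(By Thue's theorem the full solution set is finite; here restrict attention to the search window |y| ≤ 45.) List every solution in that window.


The equation is x³ - 29y³ = 11. For fixed y, x³ = 29·y³ + 11, so a solution requires the RHS to be a perfect cube.
Strategy: iterate y from -45 to 45, compute RHS = 29·y³ + 11, and check whether it is a (positive or negative) perfect cube.
Check small values of y:
  y = 0: RHS = 11 is not a perfect cube.
  y = 1: RHS = 40 is not a perfect cube.
  y = -1: RHS = -18 is not a perfect cube.
  y = 2: RHS = 243 is not a perfect cube.
  y = -2: RHS = -221 is not a perfect cube.
  y = 3: RHS = 794 is not a perfect cube.
  y = -3: RHS = -772 is not a perfect cube.
Continuing the search up to |y| = 45 finds no solutions either.
No (x, y) in the scanned range satisfies the equation.

No integer solutions with |y| ≤ 45.


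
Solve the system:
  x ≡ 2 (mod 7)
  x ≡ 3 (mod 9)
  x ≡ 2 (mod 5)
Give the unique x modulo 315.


Moduli 7, 9, 5 are pairwise coprime; by CRT there is a unique solution modulo M = 7 · 9 · 5 = 315.
Solve pairwise, accumulating the modulus:
  Start with x ≡ 2 (mod 7).
  Combine with x ≡ 3 (mod 9): since gcd(7, 9) = 1, we get a unique residue mod 63.
    Write x = 2 + 7·t and substitute into x ≡ 3 (mod 9): 7·t ≡ 3 − 2 = 1 (mod 9).
    The inverse of 7 mod 9 is 4 (since 7·4 = 28 = 3·9 + 1), so t ≡ 4·1 = 4 ≡ 4 (mod 9).
    Then x = 2 + 7·4 = 30, valid modulo lcm(7, 9) = 63: x ≡ 30 (mod 63).
  Combine with x ≡ 2 (mod 5): since gcd(63, 5) = 1, we get a unique residue mod 315.
    Write x = 30 + 63·t and substitute into x ≡ 2 (mod 5): 63·t ≡ 2 − 30 = -28 (mod 5).
    Reduce coefficients mod 5: 3·t ≡ 2 (mod 5).
    The inverse of 3 mod 5 is 2 (since 3·2 = 6 = 1·5 + 1), so t ≡ 2·2 = 4 ≡ 4 (mod 5).
    Then x = 30 + 63·4 = 282, valid modulo lcm(63, 5) = 315: x ≡ 282 (mod 315).
Verify: 282 mod 7 = 2 ✓, 282 mod 9 = 3 ✓, 282 mod 5 = 2 ✓.

x ≡ 282 (mod 315).


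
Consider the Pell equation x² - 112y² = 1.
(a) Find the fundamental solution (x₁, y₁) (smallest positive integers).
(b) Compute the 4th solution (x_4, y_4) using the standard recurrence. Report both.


Step 1: Find the fundamental solution (x₁, y₁) of x² - 112y² = 1.
  Expand √112 as a continued fraction. a₀ = ⌊√112⌋ = 10; iterate m_{k+1} = d_k·a_k − m_k, d_{k+1} = (112 − m_{k+1}²)/d_k, a_{k+1} = ⌊(a₀ + m_{k+1})/d_{k+1}⌋ (starting m₀ = 0, d₀ = 1), with convergents p_k = a_k·p_{k-1} + p_{k-2}, q_k = a_k·q_{k-1} + q_{k-2} (p₋₁ = 1, q₋₁ = 0):
  k = 0: a₀ = 10; p₀/q₀ = 10/1; p₀² − 112·q₀² = 100 − 112 = -12.
  k = 1: m = 10, d = 12, a = ⌊(10 + 10)/12⌋ = 1; p/q = (1·10 + 1)/(1·1 + 0) = 11/1; p² − 112·q² = 121 − 112 = 9.
  k = 2: m = 2, d = 9, a = ⌊(10 + 2)/9⌋ = 1; p/q = (1·11 + 10)/(1·1 + 1) = 21/2; p² − 112·q² = 441 − 448 = -7.
  k = 3: m = 7, d = 7, a = ⌊(10 + 7)/7⌋ = 2; p/q = (2·21 + 11)/(2·2 + 1) = 53/5; p² − 112·q² = 2809 − 2800 = 9.
  k = 4: m = 7, d = 9, a = ⌊(10 + 7)/9⌋ = 1; p/q = (1·53 + 21)/(1·5 + 2) = 74/7; p² − 112·q² = 5476 − 5488 = -12.
  k = 5: m = 2, d = 12, a = ⌊(10 + 2)/12⌋ = 1; p/q = (1·74 + 53)/(1·7 + 5) = 127/12; p² − 112·q² = 16129 − 16128 = 1.
  The first convergent with p² − 112·q² = 1 gives the fundamental solution (x₁, y₁) = (127, 12).
Step 2: Apply the recurrence (x_{n+1}, y_{n+1}) = (x₁x_n + 112y₁y_n, x₁y_n + y₁x_n) repeatedly.
  From (x_1, y_1) = (127, 12): x_2 = 127·127 + 112·12·12 = 32257; y_2 = 127·12 + 12·127 = 3048.
  From (x_2, y_2) = (32257, 3048): x_3 = 127·32257 + 112·12·3048 = 8193151; y_3 = 127·3048 + 12·32257 = 774180.
  From (x_3, y_3) = (8193151, 774180): x_4 = 127·8193151 + 112·12·774180 = 2081028097; y_4 = 127·774180 + 12·8193151 = 196638672.
Step 3: Verify x_4² - 112·y_4² = 4330677940503441409 - 4330677940503441408 = 1 (should be 1). ✓

(x_1, y_1) = (127, 12); (x_4, y_4) = (2081028097, 196638672).


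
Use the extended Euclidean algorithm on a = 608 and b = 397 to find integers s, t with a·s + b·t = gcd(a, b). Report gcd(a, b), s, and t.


Euclidean algorithm on (608, 397) — divide until remainder is 0:
  608 = 1 · 397 + 211
  397 = 1 · 211 + 186
  211 = 1 · 186 + 25
  186 = 7 · 25 + 11
  25 = 2 · 11 + 3
  11 = 3 · 3 + 2
  3 = 1 · 2 + 1
  2 = 2 · 1 + 0
gcd(608, 397) = 1.
Track Bezout coefficients alongside the remainders: start with r₀ = 608 = a·1 + b·0 (s = 1, t = 0) and r₁ = 397 = a·0 + b·1 (s = 0, t = 1); each new remainder r_{k+1} = r_{k-1} − q_k·r_k inherits s_{k+1} = s_{k-1} − q_k·s_k, t_{k+1} = t_{k-1} − q_k·t_k, so r_k = a·s_k + b·t_k at every step:
  q = 1: r = 211, s = 1 − 1·0 = 1, t = 0 − 1·1 = -1  (check: 608·1 + 397·(-1) = 211)
  q = 1: r = 186, s = 0 − 1·1 = -1, t = 1 − 1·(-1) = 2  (check: 608·(-1) + 397·2 = 186)
  q = 1: r = 25, s = 1 − 1·(-1) = 2, t = -1 − 1·2 = -3  (check: 608·2 + 397·(-3) = 25)
  q = 7: r = 11, s = -1 − 7·2 = -15, t = 2 − 7·(-3) = 23  (check: 608·(-15) + 397·23 = 11)
  q = 2: r = 3, s = 2 − 2·(-15) = 32, t = -3 − 2·23 = -49  (check: 608·32 + 397·(-49) = 3)
  q = 3: r = 2, s = -15 − 3·32 = -111, t = 23 − 3·(-49) = 170  (check: 608·(-111) + 397·170 = 2)
  q = 1: r = 1, s = 32 − 1·(-111) = 143, t = -49 − 1·170 = -219  (check: 608·143 + 397·(-219) = 1)
The row with r = 1 (the gcd) gives the Bezout coefficients s = 143, t = -219.
Result: 608 · (143) + 397 · (-219) = 1.

gcd(608, 397) = 1; s = 143, t = -219 (check: 608·143 + 397·(-219) = 1).


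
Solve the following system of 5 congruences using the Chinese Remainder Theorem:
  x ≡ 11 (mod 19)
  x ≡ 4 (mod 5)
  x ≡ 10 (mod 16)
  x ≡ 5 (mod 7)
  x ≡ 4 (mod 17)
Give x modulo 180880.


Product of moduli M = 19 · 5 · 16 · 7 · 17 = 180880.
Merge one congruence at a time:
  Start: x ≡ 11 (mod 19).
  Combine with x ≡ 4 (mod 5); new modulus lcm = 95.
    Write x = 11 + 19·t and substitute into x ≡ 4 (mod 5): 19·t ≡ 4 − 11 = -7 (mod 5).
    Reduce coefficients mod 5: 4·t ≡ 3 (mod 5).
    The inverse of 4 mod 5 is 4 (since 4·4 = 16 = 3·5 + 1), so t ≡ 4·3 = 12 ≡ 2 (mod 5).
    Then x = 11 + 19·2 = 49, valid modulo lcm(19, 5) = 95: x ≡ 49 (mod 95).
  Combine with x ≡ 10 (mod 16); new modulus lcm = 1520.
    Write x = 49 + 95·t and substitute into x ≡ 10 (mod 16): 95·t ≡ 10 − 49 = -39 (mod 16).
    Reduce coefficients mod 16: 15·t ≡ 9 (mod 16).
    The inverse of 15 mod 16 is 15 (since 15·15 = 225 = 14·16 + 1), so t ≡ 15·9 = 135 ≡ 7 (mod 16).
    Then x = 49 + 95·7 = 714, valid modulo lcm(95, 16) = 1520: x ≡ 714 (mod 1520).
  Combine with x ≡ 5 (mod 7); new modulus lcm = 10640.
    Write x = 714 + 1520·t and substitute into x ≡ 5 (mod 7): 1520·t ≡ 5 − 714 = -709 (mod 7).
    Reduce coefficients mod 7: 1·t ≡ 5 (mod 7).
    So t ≡ 5 (mod 7).
    Then x = 714 + 1520·5 = 8314, valid modulo lcm(1520, 7) = 10640: x ≡ 8314 (mod 10640).
  Combine with x ≡ 4 (mod 17); new modulus lcm = 180880.
    Write x = 8314 + 10640·t and substitute into x ≡ 4 (mod 17): 10640·t ≡ 4 − 8314 = -8310 (mod 17).
    Reduce coefficients mod 17: 15·t ≡ 3 (mod 17).
    The inverse of 15 mod 17 is 8 (since 15·8 = 120 = 7·17 + 1), so t ≡ 8·3 = 24 ≡ 7 (mod 17).
    Then x = 8314 + 10640·7 = 82794, valid modulo lcm(10640, 17) = 180880: x ≡ 82794 (mod 180880).
Verify against each original: 82794 mod 19 = 11, 82794 mod 5 = 4, 82794 mod 16 = 10, 82794 mod 7 = 5, 82794 mod 17 = 4.

x ≡ 82794 (mod 180880).


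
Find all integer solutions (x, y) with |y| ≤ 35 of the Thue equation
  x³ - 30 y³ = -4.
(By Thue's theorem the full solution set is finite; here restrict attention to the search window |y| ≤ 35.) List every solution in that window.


The equation is x³ - 30y³ = -4. For fixed y, x³ = 30·y³ − 4, so a solution requires the RHS to be a perfect cube.
Strategy: iterate y from -35 to 35, compute RHS = 30·y³ − 4, and check whether it is a (positive or negative) perfect cube.
Check small values of y:
  y = 0: RHS = -4 is not a perfect cube.
  y = 1: RHS = 26 is not a perfect cube.
  y = -1: RHS = -34 is not a perfect cube.
  y = 2: RHS = 236 is not a perfect cube.
  y = -2: RHS = -244 is not a perfect cube.
  y = 3: RHS = 806 is not a perfect cube.
  y = -3: RHS = -814 is not a perfect cube.
Continuing the search up to |y| = 35 finds no solutions either.
No (x, y) in the scanned range satisfies the equation.

No integer solutions with |y| ≤ 35.


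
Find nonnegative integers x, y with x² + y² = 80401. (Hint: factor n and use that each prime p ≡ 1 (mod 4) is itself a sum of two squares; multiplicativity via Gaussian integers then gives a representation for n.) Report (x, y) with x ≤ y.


Step 1: Factor n = 80401 = 37 · 41 · 53.
Step 2: Check the mod-4 condition on each prime factor: 37 ≡ 1 (mod 4), exponent 1; 41 ≡ 1 (mod 4), exponent 1; 53 ≡ 1 (mod 4), exponent 1.
All primes ≡ 3 (mod 4) appear to even exponent (or don't appear), so by the two-squares theorem n IS expressible as a sum of two squares.
Step 3: Build a representation. Here n = 37 · 41 · 53 is a product of primes ≡ 1 (mod 4). Each prime p ≡ 1 (mod 4) is itself a sum of two squares; find a² by testing p − a² for a perfect square:
  37: 37 − 1² = 36 = 6² ⇒ 37 = 1² + 6².
  41: 41 − 1² = 40, 41 − 2² = 37, 41 − 3² = 32, 41 − 4² = 25 = 5² ⇒ 41 = 4² + 5².
  53: 53 − 1² = 52, 53 − 2² = 49 = 7² ⇒ 53 = 2² + 7².
  Combine using the Brahmagupta–Fibonacci identity (a² + b²)(c² + d²) = (ac − bd)² + (ad + bc)² = (ac + bd)² + (ad − bc)²:
  37 · 41 = 1517: from (1² + 6²)(4² + 5²), take (1·4 − 6·5, 1·5 + 6·4) = (4 − 30, 5 + 24) = (-26, 29); dropping signs (only squares matter) gives (26, 29); check 26² + 29² = 676 + 841 = 1517 ✓.
  1517 · 53 = 80401: from (26² + 29²)(2² + 7²), take (26·2 − 29·7, 26·7 + 29·2) = (52 − 203, 182 + 58) = (-151, 240); dropping signs (only squares matter) gives (151, 240); check 151² + 240² = 22801 + 57600 = 80401 ✓.
Step 4: Order so x ≤ y and verify: 151² + 240² = 22801 + 57600 = 80401 = n. ✓

n = 80401 = 151² + 240² (one valid representation with x ≤ y).
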